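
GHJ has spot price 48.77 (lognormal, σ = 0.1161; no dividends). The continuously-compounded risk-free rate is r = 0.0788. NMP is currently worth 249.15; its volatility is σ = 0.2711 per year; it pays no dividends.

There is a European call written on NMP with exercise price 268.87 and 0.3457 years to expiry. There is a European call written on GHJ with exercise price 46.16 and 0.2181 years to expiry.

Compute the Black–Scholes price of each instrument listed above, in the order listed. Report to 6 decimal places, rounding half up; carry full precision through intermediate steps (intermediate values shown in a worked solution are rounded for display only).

[NMP call K=268.87]
σ√T = 0.2711·√0.3457 = 0.159397
d₁ = (ln(S/K) + (r+σ²/2)T) / (σ√T) = (ln(249.15/268.87) + (0.0788+0.2711²/2)·0.3457) / 0.159397 = (-0.076173 + 0.039945) / 0.159397 = -0.227282
d₂ = d₁ − σ√T = -0.227282 − 0.159397 = -0.386679
e^{−rT} = 0.973127
N(d₁) = 0.410102,  N(d₂) = 0.349497
price = S·N(d₁) − K·e^{−rT}·N(d₂) = 102.176930 − 91.443953 = 10.732977
[GHJ call K=46.16]
σ√T = 0.1161·√0.2181 = 0.054220
d₁ = (ln(S/K) + (r+σ²/2)T) / (σ√T) = (ln(48.77/46.16) + (0.0788+0.1161²/2)·0.2181) / 0.054220 = (0.055002 + 0.018656) / 0.054220 = 1.358500
d₂ = d₁ − σ√T = 1.358500 − 0.054220 = 1.304279
e^{−rT} = 0.982961
N(d₁) = 0.912847,  N(d₂) = 0.903931
price = S·N(d₁) − K·e^{−rT}·N(d₂) = 44.519567 − 41.014469 = 3.505097

price(NMP call K=268.87) = 10.732977
price(GHJ call K=46.16) = 3.505097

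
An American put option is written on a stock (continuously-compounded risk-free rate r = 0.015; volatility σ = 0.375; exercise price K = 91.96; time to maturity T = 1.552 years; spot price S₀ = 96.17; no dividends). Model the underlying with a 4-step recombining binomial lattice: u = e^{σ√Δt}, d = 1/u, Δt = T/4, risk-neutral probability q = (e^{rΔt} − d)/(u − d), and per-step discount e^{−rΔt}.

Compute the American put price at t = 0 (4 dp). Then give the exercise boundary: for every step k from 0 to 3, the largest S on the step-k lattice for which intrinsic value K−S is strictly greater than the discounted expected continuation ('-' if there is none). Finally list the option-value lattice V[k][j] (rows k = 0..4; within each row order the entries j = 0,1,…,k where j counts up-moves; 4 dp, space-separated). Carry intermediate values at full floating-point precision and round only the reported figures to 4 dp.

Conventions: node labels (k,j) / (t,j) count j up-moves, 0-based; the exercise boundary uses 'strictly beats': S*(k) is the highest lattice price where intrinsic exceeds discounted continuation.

price = 13.9234
boundary = - - - 47.7204
tree:
13.9234
21.4489 5.0609
31.7673 9.3275 0.0000
44.2396 17.1909 0.0000 0.0000
54.1803 31.6833 0.0000 0.0000 0.0000

Δt=0.38800, u=1.26312, d=0.79169, q=0.45425, disc=e^(-rΔt)=0.99420
k=4 terminal: V=max(K-S,0) → 54.1803 31.6833 0.0000 0.0000 0.0000
k=3: j=0 S=47.7204 intr=44.2396 cont=43.7059 V=44.2396[EX]; j=1 S=76.1368 intr=15.8232 cont=17.1909 V=17.1909[hold]; j=2 S=121.4744 intr=0.0000 cont=0.0000 V=0.0000[hold]; j=3 S=193.8096 intr=0.0000 cont=0.0000 V=0.0000[hold]  S*(3)=47.7204
k=2: j=0 S=60.2767 intr=31.6833 cont=31.7673 V=31.7673[hold]; j=1 S=96.1700 intr=0.0000 cont=9.3275 V=9.3275[hold]; j=2 S=153.4370 intr=0.0000 cont=0.0000 V=0.0000[hold]  S*(2)=-
k=1: j=0 S=76.1368 intr=15.8232 cont=21.4489 V=21.4489[hold]; j=1 S=121.4744 intr=0.0000 cont=5.0609 V=5.0609[hold]  S*(1)=-
k=0: j=0 S=96.1700 intr=0.0000 cont=13.9234 V=13.9234[hold]  S*(0)=-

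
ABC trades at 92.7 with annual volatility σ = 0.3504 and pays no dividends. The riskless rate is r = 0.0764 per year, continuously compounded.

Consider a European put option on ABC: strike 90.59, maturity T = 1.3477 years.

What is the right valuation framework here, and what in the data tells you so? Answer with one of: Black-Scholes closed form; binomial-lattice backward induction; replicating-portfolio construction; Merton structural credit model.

Key observation: a European-exercise option on ABC struck at 90.59 — a GBM underlying with constant parameters — admits an analytic price: the data contain no early exercise, no discrete tree, no debt structure.

framework: Black-Scholes closed form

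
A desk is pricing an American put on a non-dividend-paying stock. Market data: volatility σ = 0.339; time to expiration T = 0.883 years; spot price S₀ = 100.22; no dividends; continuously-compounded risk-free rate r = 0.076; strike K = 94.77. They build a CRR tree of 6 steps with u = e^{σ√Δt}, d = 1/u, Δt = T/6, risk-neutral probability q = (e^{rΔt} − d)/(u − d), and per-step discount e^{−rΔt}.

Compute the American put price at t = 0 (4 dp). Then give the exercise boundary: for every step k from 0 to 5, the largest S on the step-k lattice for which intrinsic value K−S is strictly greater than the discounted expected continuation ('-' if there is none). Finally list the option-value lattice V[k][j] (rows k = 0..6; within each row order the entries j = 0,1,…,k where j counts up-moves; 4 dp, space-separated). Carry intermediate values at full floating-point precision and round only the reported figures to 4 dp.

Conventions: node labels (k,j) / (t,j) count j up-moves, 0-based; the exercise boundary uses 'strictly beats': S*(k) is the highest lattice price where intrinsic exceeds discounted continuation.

Δt=0.14717  u=1.13888  d=0.87805  q=0.51066  discount=0.98888
step 6 (expiry): payoffs max(K−S,0) = 48.8418 35.1986 17.5027 0.0000 0.0000 0.0000 0.0000
step 5: (k=5,j=0): S=52.3068, K−S=42.4632, hold=41.4091 ⇒ V=42.4632 exercise | (k=5,j=1): S=67.8448, K−S=26.9252, hold=25.8711 ⇒ V=26.9252 exercise | (k=5,j=2): S=87.9985, K−S=6.7715, hold=8.4696 ⇒ V=8.4696 continue | (k=5,j=3): S=114.1389, K−S=0.0000, hold=0.0000 ⇒ V=0.0000 continue | (k=5,j=4): S=148.0444, K−S=0.0000, hold=0.0000 ⇒ V=0.0000 continue | (k=5,j=5): S=192.0218, K−S=0.0000, hold=0.0000 ⇒ V=0.0000 continue  boundary S*=67.8448
step 4: (k=4,j=0): S=59.5714, K−S=35.1986, hold=34.1446 ⇒ V=35.1986 exercise | (k=4,j=1): S=77.2673, K−S=17.5027, hold=17.3061 ⇒ V=17.5027 exercise | (k=4,j=2): S=100.2200, K−S=0.0000, hold=4.0984 ⇒ V=4.0984 continue | (k=4,j=3): S=129.9909, K−S=0.0000, hold=0.0000 ⇒ V=0.0000 continue | (k=4,j=4): S=168.6053, K−S=0.0000, hold=0.0000 ⇒ V=0.0000 continue  boundary S*=77.2673
step 3: (k=3,j=0): S=67.8448, K−S=26.9252, hold=25.8711 ⇒ V=26.9252 exercise | (k=3,j=1): S=87.9985, K−S=6.7715, hold=10.5392 ⇒ V=10.5392 continue | (k=3,j=2): S=114.1389, K−S=0.0000, hold=1.9832 ⇒ V=1.9832 continue | (k=3,j=3): S=148.0444, K−S=0.0000, hold=0.0000 ⇒ V=0.0000 continue  boundary S*=67.8448
step 2: (k=2,j=0): S=77.2673, K−S=17.5027, hold=18.3512 ⇒ V=18.3512 continue | (k=2,j=1): S=100.2200, K−S=0.0000, hold=6.1014 ⇒ V=6.1014 continue | (k=2,j=2): S=129.9909, K−S=0.0000, hold=0.9597 ⇒ V=0.9597 continue  boundary S*=-
step 1: (k=1,j=0): S=87.9985, K−S=6.7715, hold=11.9612 ⇒ V=11.9612 continue | (k=1,j=1): S=114.1389, K−S=0.0000, hold=3.4371 ⇒ V=3.4371 continue  boundary S*=-
step 0: (k=0,j=0): S=100.2200, K−S=0.0000, hold=7.5237 ⇒ V=7.5237 continue  boundary S*=-

price = 7.5237
boundary = - - - 67.8448 77.2673 67.8448
tree:
7.5237
11.9612 3.4371
18.3512 6.1014 0.9597
26.9252 10.5392 1.9832 0.0000
35.1986 17.5027 4.0984 0.0000 0.0000
42.4632 26.9252 8.4696 0.0000 0.0000 0.0000
48.8418 35.1986 17.5027 0.0000 0.0000 0.0000 0.0000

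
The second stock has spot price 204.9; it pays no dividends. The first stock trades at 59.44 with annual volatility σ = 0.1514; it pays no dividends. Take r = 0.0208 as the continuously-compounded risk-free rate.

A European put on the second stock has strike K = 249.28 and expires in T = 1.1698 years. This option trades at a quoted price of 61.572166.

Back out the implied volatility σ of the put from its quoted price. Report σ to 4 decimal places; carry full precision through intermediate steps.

sigma = 0.4123

At σ = 0.4123 the Black–Scholes value reproduces the quote:
σ√T = 0.4123·√1.1698 = 0.445933
d₁ = (ln(S/K) + (r+σ²/2)T) / (σ√T) = (ln(204.9/249.28) + (0.0208+0.4123²/2)·1.1698) / 0.445933 = (-0.196055 + 0.123760) / 0.445933 = -0.162121
d₂ = d₁ − σ√T = -0.162121 − 0.445933 = -0.608053
e^{−rT} = 0.975962
N(−d₁) = 0.564395,  N(−d₂) = 0.728424
V = K·e^{−rT}·N(−d₂) − S·N(−d₁) = 177.216631 − 115.644466 = 61.572166 (equal to the quote); since ∂V/∂σ > 0 for all σ, the implied volatility is unique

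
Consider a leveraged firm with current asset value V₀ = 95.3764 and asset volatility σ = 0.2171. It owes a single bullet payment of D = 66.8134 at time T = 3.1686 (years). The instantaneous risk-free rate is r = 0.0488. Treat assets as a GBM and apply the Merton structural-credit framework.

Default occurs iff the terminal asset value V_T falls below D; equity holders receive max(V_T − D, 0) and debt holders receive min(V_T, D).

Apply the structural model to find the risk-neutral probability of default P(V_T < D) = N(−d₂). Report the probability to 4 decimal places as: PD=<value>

Apply the equity-as-call identities (strike 66.8134, horizon 3.1686 years):
d₁ = [ln(V₀/D) + (r + σ²/2)T] / (σ√T)
   = [ln(95.3764/66.8134) + (0.0488 + 0.5·0.2171²)·3.1686] / (0.2171·√3.1686)
   = [0.355928 + 0.229300] / 0.386450 = 1.514366
d₂ = d₁ − σ√T = 1.514366 − 0.386450 = 1.127916
risk-neutral PD = N(−d₂) = N(-1.127916) = 0.129678

PD=0.1297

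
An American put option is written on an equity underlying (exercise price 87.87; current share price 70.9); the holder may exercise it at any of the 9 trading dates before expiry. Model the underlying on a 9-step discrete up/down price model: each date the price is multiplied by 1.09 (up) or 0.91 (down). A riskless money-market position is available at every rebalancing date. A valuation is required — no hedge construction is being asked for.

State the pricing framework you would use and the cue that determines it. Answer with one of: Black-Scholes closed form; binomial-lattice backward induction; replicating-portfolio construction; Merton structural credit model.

framework: binomial-lattice backward induction

Key observation: early exercise of the strike-87.87 put must be checked at each of the 9 dates (spot 70.9), which forces a node-by-node comparison of intrinsic and continuation value backward from expiry.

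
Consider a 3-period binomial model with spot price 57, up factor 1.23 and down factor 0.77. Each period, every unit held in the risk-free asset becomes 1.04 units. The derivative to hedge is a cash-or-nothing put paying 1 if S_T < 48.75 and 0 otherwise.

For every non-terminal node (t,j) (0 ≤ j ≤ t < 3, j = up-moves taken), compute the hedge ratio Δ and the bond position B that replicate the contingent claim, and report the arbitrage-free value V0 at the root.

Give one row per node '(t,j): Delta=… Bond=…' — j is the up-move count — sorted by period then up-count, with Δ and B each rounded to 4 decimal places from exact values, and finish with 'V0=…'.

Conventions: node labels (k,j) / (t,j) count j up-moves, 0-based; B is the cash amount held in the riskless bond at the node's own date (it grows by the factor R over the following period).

Risk-neutral probability p* = (R−d)/(u−d) = (1.04−0.77)/(1.23−0.77) = 0.5870.
Expiry values: V(3,0)=1.0000, V(3,1)=1.0000, V(3,2)=0.0000, V(3,3)=0.0000
  t=2,j=0: stock 33.7953 → up 41.5682 (V=1.0000), down 26.0224 (V=1.0000). Price 0.9615; hedge Δ=0.0000, bond B=0.9615.
  t=2,j=1: stock 53.9847 → up 66.4012 (V=0.0000), down 41.5682 (V=1.0000). Price 0.3972; hedge Δ=-0.0403, bond B=2.5711.
  t=2,j=2: stock 86.2353 → up 106.0694 (V=0.0000), down 66.4012 (V=0.0000). Price 0.0000; hedge Δ=0.0000, bond B=0.0000.
  t=1,j=0: stock 43.8900 → up 53.9847 (V=0.3972), down 33.7953 (V=0.9615). Price 0.6060; hedge Δ=-0.0280, bond B=1.8329.
  t=1,j=1: stock 70.1100 → up 86.2353 (V=0.0000), down 53.9847 (V=0.3972). Price 0.1577; hedge Δ=-0.0123, bond B=1.0211.
  t=0,j=0: stock 57.0000 → up 70.1100 (V=0.1577), down 43.8900 (V=0.6060). Price 0.3297; hedge Δ=-0.0171, bond B=1.3043.
Sanity check at the root: Δ(0,0)·S0 + B(0,0) reproduces V0 = 0.3297.

(0,0): Delta=-0.0171 Bond=1.3043
(1,0): Delta=-0.0280 Bond=1.8329
(1,1): Delta=-0.0123 Bond=1.0211
(2,0): Delta=0.0000 Bond=0.9615
(2,1): Delta=-0.0403 Bond=2.5711
(2,2): Delta=0.0000 Bond=0.0000
V0=0.3297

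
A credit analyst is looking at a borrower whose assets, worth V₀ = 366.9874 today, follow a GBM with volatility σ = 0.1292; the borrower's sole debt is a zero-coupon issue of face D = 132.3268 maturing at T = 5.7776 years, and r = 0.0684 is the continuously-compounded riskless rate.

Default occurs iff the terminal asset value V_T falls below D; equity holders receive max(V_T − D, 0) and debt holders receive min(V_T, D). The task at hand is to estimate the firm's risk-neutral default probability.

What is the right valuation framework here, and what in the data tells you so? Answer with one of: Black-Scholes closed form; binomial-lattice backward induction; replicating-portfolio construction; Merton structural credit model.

Key observation: the data describe a firm's assets (V₀ = 366.9874, GBM) and a single zero-coupon debt of face 132.3268, so credit quantities follow from equity-as-call in the structural model.

framework: Merton structural credit model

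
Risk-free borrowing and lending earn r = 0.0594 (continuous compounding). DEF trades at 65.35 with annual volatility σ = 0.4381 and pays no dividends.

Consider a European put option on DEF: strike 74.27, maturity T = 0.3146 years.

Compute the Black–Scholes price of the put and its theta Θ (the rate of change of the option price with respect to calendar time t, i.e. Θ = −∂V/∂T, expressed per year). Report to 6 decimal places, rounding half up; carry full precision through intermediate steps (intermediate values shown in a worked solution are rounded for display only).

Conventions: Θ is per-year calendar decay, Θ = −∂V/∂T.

σ√T = 0.4381·√0.3146 = 0.245727
d₁ = (ln(S/K) + (r+σ²/2)T) / (σ√T) = (ln(65.35/74.27) + (0.0594+0.4381²/2)·0.3146) / 0.245727 = (-0.127950 + 0.048878) / 0.245727 = -0.321786
d₂ = d₁ − σ√T = -0.321786 − 0.245727 = -0.567513
e^{−rT} = 0.981486
N(−d₁) = 0.626193,  N(−d₂) = 0.714817
Put price V = K·e^{−rT}·N(−d₂) − S·N(−d₁) = 52.106595 − 40.921698 = 11.184897
φ(d₁) = (1/√(2π))·e^{−d₁²/2} = 0.378813
Θ = −S·φ(d₁)·σ/(2√T) + r·K·e^{−rT}·N(−d₂) = −9.667957 + 3.095132 = -6.572825

price = 11.184897
Θ = -6.572825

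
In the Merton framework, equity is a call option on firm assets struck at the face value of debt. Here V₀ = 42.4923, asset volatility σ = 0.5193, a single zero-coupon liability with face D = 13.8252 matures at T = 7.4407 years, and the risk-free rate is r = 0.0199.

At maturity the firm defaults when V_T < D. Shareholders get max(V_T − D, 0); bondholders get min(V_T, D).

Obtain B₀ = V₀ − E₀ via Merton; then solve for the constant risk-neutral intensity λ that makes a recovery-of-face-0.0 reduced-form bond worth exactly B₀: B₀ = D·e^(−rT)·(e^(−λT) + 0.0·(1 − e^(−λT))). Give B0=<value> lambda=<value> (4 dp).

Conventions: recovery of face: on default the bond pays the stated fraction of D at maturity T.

Equity is a call on the firm's assets struck at D = 13.8252:
d₁ = [ln(V₀/D) + (r + σ²/2)T] / (σ√T)
   = [ln(42.4923/13.8252) + (0.0199 + 0.5·0.5193²)·7.4407] / (0.5193·√7.4407)
   = [1.122830 + 1.151346] / 1.416528 = 1.605458
d₂ = d₁ − σ√T = 1.605458 − 1.416528 = 0.188929
N(d₁) = 0.945803,  N(d₂) = 0.574926,  e^(−rT) = 0.862371
E₀ = V₀·N(d₁) − D·e^(−rT)·N(d₂)
   = 42.4923·0.945803 − 13.8252·0.862371·0.574926 = 33.334838
B₀ = V₀ − E₀ = 42.4923 − 33.334838 = 9.157462
e^(−λT) = (B₀·e^(rT)/D − 0)/(1 − 0) = (9.1575·1.159594/13.8252 − 0)/1 = 0.76808885
λ = −ln(0.76808885)/7.4407 = 0.035460

B0=9.1575 lambda=0.0355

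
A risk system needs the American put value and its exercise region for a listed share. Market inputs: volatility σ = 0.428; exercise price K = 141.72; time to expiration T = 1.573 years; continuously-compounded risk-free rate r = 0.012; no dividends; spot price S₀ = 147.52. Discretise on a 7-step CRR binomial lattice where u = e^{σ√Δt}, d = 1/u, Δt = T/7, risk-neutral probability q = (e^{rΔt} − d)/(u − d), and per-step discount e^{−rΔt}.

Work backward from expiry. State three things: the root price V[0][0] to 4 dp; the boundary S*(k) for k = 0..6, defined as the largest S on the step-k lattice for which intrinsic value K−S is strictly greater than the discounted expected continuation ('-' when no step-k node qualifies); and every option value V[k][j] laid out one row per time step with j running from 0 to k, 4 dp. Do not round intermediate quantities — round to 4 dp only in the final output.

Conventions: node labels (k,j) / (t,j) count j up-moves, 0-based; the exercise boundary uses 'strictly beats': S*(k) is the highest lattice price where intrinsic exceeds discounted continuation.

price = 27.5271
boundary = - - - - 65.5234 80.2620 98.3158
tree:
27.5271
37.3495 15.9748
49.1602 23.4842 7.1130
62.4562 33.5931 11.5664 1.8437
76.1966 46.4379 18.4720 3.3986 0.0000
88.2288 61.4580 28.7985 6.2650 0.0000 0.0000
98.0515 76.1966 43.4042 11.5489 0.0000 0.0000 0.0000
106.0704 88.2288 61.4580 21.2893 0.0000 0.0000 0.0000 0.0000

params: Δt=0.22471 u=1.22494 d=0.81637 q=0.45606 e^(-rΔt)=0.99731
t_7 payoffs: 106.0704 88.2288 61.4580 21.2893 0.0000 0.0000 0.0000 0.0000
t_6: node(6,0) S=43.6685 payoff=98.0515 vs cont=97.6698 → 98.0515 [stop]  node(6,1) S=65.5234 payoff=76.1966 vs cont=75.8150 → 76.1966 [stop]  node(6,2) S=98.3158 payoff=43.4042 vs cont=43.0225 → 43.4042 [stop]  node(6,3) S=147.5200 payoff=0.0000 vs cont=11.5489 → 11.5489 [wait]  node(6,4) S=221.3494 payoff=0.0000 vs cont=0.0000 → 0.0000 [wait]  node(6,5) S=332.1282 payoff=0.0000 vs cont=0.0000 → 0.0000 [wait]  node(6,6) S=498.3484 payoff=0.0000 vs cont=0.0000 → 0.0000 [wait]  ⇒ S*(6)=98.3158
t_5: node(5,0) S=53.4912 payoff=88.2288 vs cont=87.8471 → 88.2288 [stop]  node(5,1) S=80.2620 payoff=61.4580 vs cont=61.0764 → 61.4580 [stop]  node(5,2) S=120.4307 payoff=21.2893 vs cont=28.7985 → 28.7985 [wait]  node(5,3) S=180.7027 payoff=0.0000 vs cont=6.2650 → 6.2650 [wait]  node(5,4) S=271.1390 payoff=0.0000 vs cont=0.0000 → 0.0000 [wait]  node(5,5) S=406.8360 payoff=0.0000 vs cont=0.0000 → 0.0000 [wait]  ⇒ S*(5)=80.2620
t_4: node(4,0) S=65.5234 payoff=76.1966 vs cont=75.8150 → 76.1966 [stop]  node(4,1) S=98.3158 payoff=43.4042 vs cont=46.4379 → 46.4379 [wait]  node(4,2) S=147.5200 payoff=0.0000 vs cont=18.4720 → 18.4720 [wait]  node(4,3) S=221.3494 payoff=0.0000 vs cont=3.3986 → 3.3986 [wait]  node(4,4) S=332.1282 payoff=0.0000 vs cont=0.0000 → 0.0000 [wait]  ⇒ S*(4)=65.5234
t_3: node(3,0) S=80.2620 payoff=61.4580 vs cont=62.4562 → 62.4562 [wait]  node(3,1) S=120.4307 payoff=21.2893 vs cont=33.5931 → 33.5931 [wait]  node(3,2) S=180.7027 payoff=0.0000 vs cont=11.5664 → 11.5664 [wait]  node(3,3) S=271.1390 payoff=0.0000 vs cont=1.8437 → 1.8437 [wait]  ⇒ S*(3)=-
t_2: node(2,0) S=98.3158 payoff=43.4042 vs cont=49.1602 → 49.1602 [wait]  node(2,1) S=147.5200 payoff=0.0000 vs cont=23.4842 → 23.4842 [wait]  node(2,2) S=221.3494 payoff=0.0000 vs cont=7.1130 → 7.1130 [wait]  ⇒ S*(2)=-
t_1: node(1,0) S=120.4307 payoff=21.2893 vs cont=37.3495 → 37.3495 [wait]  node(1,1) S=180.7027 payoff=0.0000 vs cont=15.9748 → 15.9748 [wait]  ⇒ S*(1)=-
t_0: node(0,0) S=147.5200 payoff=0.0000 vs cont=27.5271 → 27.5271 [wait]  ⇒ S*(0)=-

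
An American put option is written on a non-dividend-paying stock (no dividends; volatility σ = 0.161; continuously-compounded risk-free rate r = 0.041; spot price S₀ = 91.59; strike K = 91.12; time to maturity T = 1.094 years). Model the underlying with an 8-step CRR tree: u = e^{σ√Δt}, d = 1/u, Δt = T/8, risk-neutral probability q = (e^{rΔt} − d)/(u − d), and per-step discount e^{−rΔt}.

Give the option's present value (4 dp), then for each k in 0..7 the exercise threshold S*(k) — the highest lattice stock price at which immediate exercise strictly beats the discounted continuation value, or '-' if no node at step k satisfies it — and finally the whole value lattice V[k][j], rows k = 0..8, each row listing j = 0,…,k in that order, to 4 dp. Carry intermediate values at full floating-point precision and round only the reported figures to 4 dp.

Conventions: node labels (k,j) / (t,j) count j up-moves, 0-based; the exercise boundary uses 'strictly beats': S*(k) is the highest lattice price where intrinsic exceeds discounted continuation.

price = 4.3343
boundary = - - - 76.6087 81.3082 76.6087 81.3082 86.2961
tree:
4.3343
6.7189 2.2850
10.0685 3.8469 0.9369
14.5113 6.2713 1.7576 0.2257
18.9393 9.8118 3.2268 0.4852 0.0000
23.1113 14.5113 5.7507 1.0434 0.0000 0.0000
27.0422 18.9393 9.8118 2.2435 0.0000 0.0000 0.0000
30.7459 23.1113 14.5113 4.8239 0.0000 0.0000 0.0000 0.0000
34.2355 27.0422 18.9393 9.8118 0.0000 0.0000 0.0000 0.0000 0.0000

params: Δt=0.13675 u=1.06135 d=0.94220 q=0.53231 e^(-rΔt)=0.99441
t_8 payoffs: 34.2355 27.0422 18.9393 9.8118 0.0000 0.0000 0.0000 0.0000 0.0000
t_7: node(7,0) S=60.3741 payoff=30.7459 vs cont=30.2364 → 30.7459 [stop]  node(7,1) S=68.0087 payoff=23.1113 vs cont=22.6019 → 23.1113 [stop]  node(7,2) S=76.6087 payoff=14.5113 vs cont=14.0019 → 14.5113 [stop]  node(7,3) S=86.2961 payoff=4.8239 vs cont=4.5632 → 4.8239 [stop]  node(7,4) S=97.2086 payoff=0.0000 vs cont=0.0000 → 0.0000 [wait]  node(7,5) S=109.5011 payoff=0.0000 vs cont=0.0000 → 0.0000 [wait]  node(7,6) S=123.3479 payoff=0.0000 vs cont=0.0000 → 0.0000 [wait]  node(7,7) S=138.9458 payoff=0.0000 vs cont=0.0000 → 0.0000 [wait]  ⇒ S*(7)=86.2961
t_6: node(6,0) S=64.0778 payoff=27.0422 vs cont=26.5327 → 27.0422 [stop]  node(6,1) S=72.1807 payoff=18.9393 vs cont=18.4298 → 18.9393 [stop]  node(6,2) S=81.3082 payoff=9.8118 vs cont=9.3023 → 9.8118 [stop]  node(6,3) S=91.5900 payoff=0.0000 vs cont=2.2435 → 2.2435 [wait]  node(6,4) S=103.1719 payoff=0.0000 vs cont=0.0000 → 0.0000 [wait]  node(6,5) S=116.2184 payoff=0.0000 vs cont=0.0000 → 0.0000 [wait]  node(6,6) S=130.9147 payoff=0.0000 vs cont=0.0000 → 0.0000 [wait]  ⇒ S*(6)=81.3082
t_5: node(5,0) S=68.0087 payoff=23.1113 vs cont=22.6019 → 23.1113 [stop]  node(5,1) S=76.6087 payoff=14.5113 vs cont=14.0019 → 14.5113 [stop]  node(5,2) S=86.2961 payoff=4.8239 vs cont=5.7507 → 5.7507 [wait]  node(5,3) S=97.2086 payoff=0.0000 vs cont=1.0434 → 1.0434 [wait]  node(5,4) S=109.5011 payoff=0.0000 vs cont=0.0000 → 0.0000 [wait]  node(5,5) S=123.3479 payoff=0.0000 vs cont=0.0000 → 0.0000 [wait]  ⇒ S*(5)=76.6087
t_4: node(4,0) S=72.1807 payoff=18.9393 vs cont=18.4298 → 18.9393 [stop]  node(4,1) S=81.3082 payoff=9.8118 vs cont=9.7929 → 9.8118 [stop]  node(4,2) S=91.5900 payoff=0.0000 vs cont=3.2268 → 3.2268 [wait]  node(4,3) S=103.1719 payoff=0.0000 vs cont=0.4852 → 0.4852 [wait]  node(4,4) S=116.2184 payoff=0.0000 vs cont=0.0000 → 0.0000 [wait]  ⇒ S*(4)=81.3082
t_3: node(3,0) S=76.6087 payoff=14.5113 vs cont=14.0019 → 14.5113 [stop]  node(3,1) S=86.2961 payoff=4.8239 vs cont=6.2713 → 6.2713 [wait]  node(3,2) S=97.2086 payoff=0.0000 vs cont=1.7576 → 1.7576 [wait]  node(3,3) S=109.5011 payoff=0.0000 vs cont=0.2257 → 0.2257 [wait]  ⇒ S*(3)=76.6087
t_2: node(2,0) S=81.3082 payoff=9.8118 vs cont=10.0685 → 10.0685 [wait]  node(2,1) S=91.5900 payoff=0.0000 vs cont=3.8469 → 3.8469 [wait]  node(2,2) S=103.1719 payoff=0.0000 vs cont=0.9369 → 0.9369 [wait]  ⇒ S*(2)=-
t_1: node(1,0) S=86.2961 payoff=4.8239 vs cont=6.7189 → 6.7189 [wait]  node(1,1) S=97.2086 payoff=0.0000 vs cont=2.2850 → 2.2850 [wait]  ⇒ S*(1)=-
t_0: node(0,0) S=91.5900 payoff=0.0000 vs cont=4.3343 → 4.3343 [wait]  ⇒ S*(0)=-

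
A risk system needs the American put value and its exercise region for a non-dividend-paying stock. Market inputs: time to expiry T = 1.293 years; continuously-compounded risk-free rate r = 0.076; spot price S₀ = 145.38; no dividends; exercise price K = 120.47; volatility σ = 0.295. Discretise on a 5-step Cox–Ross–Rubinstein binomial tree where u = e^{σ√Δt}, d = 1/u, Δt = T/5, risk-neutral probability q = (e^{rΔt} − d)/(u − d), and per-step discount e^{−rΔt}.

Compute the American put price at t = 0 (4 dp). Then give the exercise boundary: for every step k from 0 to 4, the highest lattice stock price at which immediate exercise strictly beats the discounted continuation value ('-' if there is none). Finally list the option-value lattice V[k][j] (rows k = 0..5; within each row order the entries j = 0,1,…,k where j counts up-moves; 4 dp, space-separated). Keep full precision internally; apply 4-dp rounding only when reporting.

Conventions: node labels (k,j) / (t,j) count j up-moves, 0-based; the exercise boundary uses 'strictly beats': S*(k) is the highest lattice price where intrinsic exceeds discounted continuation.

params: Δt=0.25860 u=1.16185 d=0.86069 q=0.52847 e^(-rΔt)=0.98054
t_5 payoffs: 51.8027 27.7759 0.0000 0.0000 0.0000 0.0000
t_4: node(4,0) S=79.7813 payoff=40.6887 vs cont=38.3442 → 40.6887 [stop]  node(4,1) S=107.6968 payoff=12.7732 vs cont=12.8422 → 12.8422 [wait]  node(4,2) S=145.3800 payoff=0.0000 vs cont=0.0000 → 0.0000 [wait]  node(4,3) S=196.2486 payoff=0.0000 vs cont=0.0000 → 0.0000 [wait]  node(4,4) S=264.9161 payoff=0.0000 vs cont=0.0000 → 0.0000 [wait]  ⇒ S*(4)=79.7813
t_3: node(3,0) S=92.6941 payoff=27.7759 vs cont=25.4672 → 27.7759 [stop]  node(3,1) S=125.1278 payoff=0.0000 vs cont=5.9376 → 5.9376 [wait]  node(3,2) S=168.9101 payoff=0.0000 vs cont=0.0000 → 0.0000 [wait]  node(3,3) S=228.0119 payoff=0.0000 vs cont=0.0000 → 0.0000 [wait]  ⇒ S*(3)=92.6941
t_2: node(2,0) S=107.6968 payoff=12.7732 vs cont=15.9190 → 15.9190 [wait]  node(2,1) S=145.3800 payoff=0.0000 vs cont=2.7453 → 2.7453 [wait]  node(2,2) S=196.2486 payoff=0.0000 vs cont=0.0000 → 0.0000 [wait]  ⇒ S*(2)=-
t_1: node(1,0) S=125.1278 payoff=0.0000 vs cont=8.7828 → 8.7828 [wait]  node(1,1) S=168.9101 payoff=0.0000 vs cont=1.2693 → 1.2693 [wait]  ⇒ S*(1)=-
t_0: node(0,0) S=145.3800 payoff=0.0000 vs cont=4.7184 → 4.7184 [wait]  ⇒ S*(0)=-

price = 4.7184
boundary = - - - 92.6941 79.7813
tree:
4.7184
8.7828 1.2693
15.9190 2.7453 0.0000
27.7759 5.9376 0.0000 0.0000
40.6887 12.8422 0.0000 0.0000 0.0000
51.8027 27.7759 0.0000 0.0000 0.0000 0.0000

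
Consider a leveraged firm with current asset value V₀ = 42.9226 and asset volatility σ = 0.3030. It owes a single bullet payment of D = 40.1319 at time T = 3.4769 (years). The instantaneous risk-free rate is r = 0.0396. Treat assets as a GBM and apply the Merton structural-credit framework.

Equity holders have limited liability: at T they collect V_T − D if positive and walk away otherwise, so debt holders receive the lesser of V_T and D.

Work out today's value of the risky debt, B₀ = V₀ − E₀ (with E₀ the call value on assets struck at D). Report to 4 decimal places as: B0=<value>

Equity is a call on the firm's assets struck at D = 40.1319:
d₁ = [ln(V₀/D) + (r + σ²/2)T] / (σ√T)
   = [ln(42.9226/40.1319) + (0.0396 + 0.5·0.3030²)·3.4769] / (0.3030·√3.4769)
   = [0.067227 + 0.297291] / 0.564987 = 0.645178
d₂ = d₁ − σ√T = 0.645178 − 0.564987 = 0.080191
N(d₁) = 0.740594,  N(d₂) = 0.531957,  e^(−rT) = 0.871373
E₀ = V₀·N(d₁) − D·e^(−rT)·N(d₂)
   = 42.9226·0.740594 − 40.1319·0.871373·0.531957 = 13.185760
B₀ = V₀ − E₀ = 42.9226 − 13.185760 = 29.736840

B0=29.7368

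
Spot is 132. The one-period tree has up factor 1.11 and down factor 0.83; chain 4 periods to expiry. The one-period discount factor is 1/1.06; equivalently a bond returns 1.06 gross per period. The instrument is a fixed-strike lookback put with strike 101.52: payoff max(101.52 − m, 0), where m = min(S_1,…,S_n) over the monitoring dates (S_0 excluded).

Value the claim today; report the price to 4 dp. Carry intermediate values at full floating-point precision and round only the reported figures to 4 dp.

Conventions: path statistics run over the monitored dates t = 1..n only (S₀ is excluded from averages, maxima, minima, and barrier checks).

No-arbitrage gives p* = (R−d)/(u−d) = 0.8214: enumerate every path, weight its payoff by its p*-probability, and discount by R^4.
Enumerate all 2^4 = 16 price paths (U = up ×1.11, D = down ×0.83); each path with k up-moves has probability p*^k·(1−p*)^(4−k).
DDDD: m=62.6450, payoff=38.8750, prob=0.001017
UDDD: m=83.7782, payoff=17.7418, prob=0.004677
DUDD: m=83.7782, payoff=17.7418, prob=0.004677
UUDD: m=112.0408, payoff=0.0000, prob=0.021516
DDUD: m=83.7782, payoff=17.7418, prob=0.004677
UDUD: m=112.0408, payoff=0.0000, prob=0.021516
DUUD: m=109.5600, payoff=0.0000, prob=0.021516
UUUD: m=146.5200, payoff=0.0000, prob=0.098974
DDDU: m=75.4759, payoff=26.0441, prob=0.004677
UDDU: m=100.9376, payoff=0.5824, prob=0.021516
DUDU: m=100.9376, payoff=0.5824, prob=0.021516
UUDU: m=134.9889, payoff=0.0000, prob=0.098974
DDUU: m=90.9348, payoff=10.5852, prob=0.021516
UDUU: m=121.6116, payoff=0.0000, prob=0.098974
DUUU: m=109.5600, payoff=0.0000, prob=0.098974
UUUU: m=146.5200, payoff=0.0000, prob=0.455281
Price = Σ prob·payoff / R^4 = 0.663118 / 1.262477 = 0.5253

price = 0.5253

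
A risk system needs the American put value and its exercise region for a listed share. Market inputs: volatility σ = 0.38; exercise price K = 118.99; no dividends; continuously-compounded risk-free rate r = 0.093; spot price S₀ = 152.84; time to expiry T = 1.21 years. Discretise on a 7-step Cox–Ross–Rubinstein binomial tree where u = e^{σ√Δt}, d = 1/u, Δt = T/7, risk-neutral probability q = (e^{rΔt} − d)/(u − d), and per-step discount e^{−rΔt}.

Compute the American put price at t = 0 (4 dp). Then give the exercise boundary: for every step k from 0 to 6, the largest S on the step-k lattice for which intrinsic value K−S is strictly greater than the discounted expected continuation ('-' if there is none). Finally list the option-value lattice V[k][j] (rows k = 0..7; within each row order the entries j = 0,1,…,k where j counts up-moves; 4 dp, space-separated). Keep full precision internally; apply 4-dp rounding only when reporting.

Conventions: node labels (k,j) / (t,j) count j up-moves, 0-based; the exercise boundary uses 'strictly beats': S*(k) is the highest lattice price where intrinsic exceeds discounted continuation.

price = 6.1300
boundary = - - - - 81.2422 69.3694 81.2422
tree:
6.1300
10.1309 2.5057
16.2894 4.5739 0.6110
25.3206 8.1858 1.2715 0.0000
37.7478 14.2618 2.6460 0.0000 0.0000
49.6206 23.9088 5.5061 0.0000 0.0000 0.0000
59.7583 37.7478 11.4578 0.0000 0.0000 0.0000 0.0000
68.4145 49.6206 23.8429 0.0000 0.0000 0.0000 0.0000 0.0000

Δt=0.17286, u=1.17115, d=0.85386, q=0.51166, disc=e^(-rΔt)=0.98405
k=7 terminal: V=max(K-S,0) → 68.4145 49.6206 23.8429 0.0000 0.0000 0.0000 0.0000 0.0000
k=6: j=0 S=59.2317 intr=59.7583 cont=57.8608 V=59.7583[EX]; j=1 S=81.2422 intr=37.7478 cont=35.8502 V=37.7478[EX]; j=2 S=111.4319 intr=7.5581 cont=11.4578 V=11.4578[hold]; j=3 S=152.8400 intr=0.0000 cont=0.0000 V=0.0000[hold]; j=4 S=209.6354 intr=0.0000 cont=0.0000 V=0.0000[hold]; j=5 S=287.5360 intr=0.0000 cont=0.0000 V=0.0000[hold]; j=6 S=394.3846 intr=0.0000 cont=0.0000 V=0.0000[hold]  S*(6)=81.2422
k=5: j=0 S=69.3694 intr=49.6206 cont=47.7230 V=49.6206[EX]; j=1 S=95.1471 intr=23.8429 cont=23.9088 V=23.9088[hold]; j=2 S=130.5038 intr=0.0000 cont=5.5061 V=5.5061[hold]; j=3 S=178.9991 intr=0.0000 cont=0.0000 V=0.0000[hold]; j=4 S=245.5153 intr=0.0000 cont=0.0000 V=0.0000[hold]; j=5 S=336.7488 intr=0.0000 cont=0.0000 V=0.0000[hold]  S*(5)=69.3694
k=4: j=0 S=81.2422 intr=37.7478 cont=35.8834 V=37.7478[EX]; j=1 S=111.4319 intr=7.5581 cont=14.2618 V=14.2618[hold]; j=2 S=152.8400 intr=0.0000 cont=2.6460 V=2.6460[hold]; j=3 S=209.6354 intr=0.0000 cont=0.0000 V=0.0000[hold]; j=4 S=287.5360 intr=0.0000 cont=0.0000 V=0.0000[hold]  S*(4)=81.2422
k=3: j=0 S=95.1471 intr=23.8429 cont=25.3206 V=25.3206[hold]; j=1 S=130.5038 intr=0.0000 cont=8.1858 V=8.1858[hold]; j=2 S=178.9991 intr=0.0000 cont=1.2715 V=1.2715[hold]; j=3 S=245.5153 intr=0.0000 cont=0.0000 V=0.0000[hold]  S*(3)=-
k=2: j=0 S=111.4319 intr=7.5581 cont=16.2894 V=16.2894[hold]; j=1 S=152.8400 intr=0.0000 cont=4.5739 V=4.5739[hold]; j=2 S=209.6354 intr=0.0000 cont=0.6110 V=0.6110[hold]  S*(2)=-
k=1: j=0 S=130.5038 intr=0.0000 cont=10.1309 V=10.1309[hold]; j=1 S=178.9991 intr=0.0000 cont=2.5057 V=2.5057[hold]  S*(1)=-
k=0: j=0 S=152.8400 intr=0.0000 cont=6.1300 V=6.1300[hold]  S*(0)=-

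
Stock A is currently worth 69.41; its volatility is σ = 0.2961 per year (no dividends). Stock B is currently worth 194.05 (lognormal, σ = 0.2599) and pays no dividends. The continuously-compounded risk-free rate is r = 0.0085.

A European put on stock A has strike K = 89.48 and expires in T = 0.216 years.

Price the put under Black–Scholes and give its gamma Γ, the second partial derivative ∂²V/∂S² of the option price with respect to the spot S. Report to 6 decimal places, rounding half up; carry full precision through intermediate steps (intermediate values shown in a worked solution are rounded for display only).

price = 20.048159
Γ = 0.008821

σ√T = 0.2961·√0.216 = 0.137615
d₁ = (ln(S/K) + (r+σ²/2)T) / (σ√T) = (ln(69.41/89.48) + (0.0085+0.2961²/2)·0.216) / 0.137615 = (-0.253984 + 0.011305) / 0.137615 = -1.763467
d₂ = d₁ − σ√T = -1.763467 − 0.137615 = -1.901082
e^{−rT} = 0.998166
N(−d₁) = 0.961089,  N(−d₂) = 0.971354
Put price V = K·e^{−rT}·N(−d₂) − S·N(−d₁) = 86.757356 − 66.709197 = 20.048159
φ(d₁) = (1/√(2π))·e^{−d₁²/2} = 0.084260
Γ = φ(d₁) / (S·σ·√T) = 0.008821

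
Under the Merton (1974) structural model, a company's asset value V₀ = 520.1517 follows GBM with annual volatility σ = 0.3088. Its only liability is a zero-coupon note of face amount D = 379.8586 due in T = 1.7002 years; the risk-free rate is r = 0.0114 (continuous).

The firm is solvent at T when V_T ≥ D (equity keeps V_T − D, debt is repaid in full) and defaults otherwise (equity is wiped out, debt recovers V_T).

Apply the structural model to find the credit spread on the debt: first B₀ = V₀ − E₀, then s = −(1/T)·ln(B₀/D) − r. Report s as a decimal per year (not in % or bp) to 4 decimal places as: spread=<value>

spread=0.0325

Equity is a call on the firm's assets struck at D = 379.8586:
d₁ = [ln(V₀/D) + (r + σ²/2)T] / (σ√T)
   = [ln(520.1517/379.8586) + (0.0114 + 0.5·0.3088²)·1.7002] / (0.3088·√1.7002)
   = [0.314321 + 0.100446] / 0.402650 = 1.030094
d₂ = d₁ − σ√T = 1.030094 − 0.402650 = 0.627445
N(d₁) = 0.848517,  N(d₂) = 0.734816,  e^(−rT) = 0.980804
E₀ = V₀·N(d₁) − D·e^(−rT)·N(d₂)
   = 520.1517·0.848517 − 379.8586·0.980804·0.734816 = 167.589420
B₀ = V₀ − E₀ = 520.1517 − 167.589420 = 352.562280
spread = −(1/T)·ln(B₀/D) − r = −(1/1.7002)·ln(352.562280/379.8586) − 0.0114 = 0.03246060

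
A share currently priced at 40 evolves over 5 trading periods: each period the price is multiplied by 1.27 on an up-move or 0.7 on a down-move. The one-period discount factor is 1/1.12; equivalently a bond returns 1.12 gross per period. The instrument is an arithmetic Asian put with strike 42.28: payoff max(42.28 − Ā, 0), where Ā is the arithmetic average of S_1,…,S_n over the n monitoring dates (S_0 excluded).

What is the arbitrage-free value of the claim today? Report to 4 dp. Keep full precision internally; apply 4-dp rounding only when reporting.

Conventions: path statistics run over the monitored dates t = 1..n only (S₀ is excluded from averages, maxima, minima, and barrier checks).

Risk-neutral up-probability p* = (R−d)/(u−d) = (1.12−0.7)/(1.27−0.7) = 0.7368; the claim prices as the p*-weighted sum of path payoffs discounted by R^5.
Enumerate all 2^5 = 32 price paths (U = up ×1.27, D = down ×0.7); each path with k up-moves has probability p*^k·(1−p*)^(5−k).
DDDDD: Ā=15.5294, payoff=26.7506, prob=0.001262
UDDDD: Ā=28.1747, payoff=14.1053, prob=0.003534
DUDDD: Ā=23.6147, payoff=18.6653, prob=0.003534
UUDDD: Ā=42.8438, payoff=0.0000, prob=0.009895
DDUDD: Ā=20.4227, payoff=21.8573, prob=0.003534
UDUDD: Ā=37.0526, payoff=5.2274, prob=0.009895
DUUDD: Ā=32.4926, payoff=9.7874, prob=0.009895
UUUDD: Ā=58.9509, payoff=0.0000, prob=0.027705
DDDUD: Ā=18.1883, payoff=24.0917, prob=0.003534
UDDUD: Ā=32.9988, payoff=9.2812, prob=0.009895
DUDUD: Ā=28.4388, payoff=13.8412, prob=0.009895
UUDUD: Ā=51.5960, payoff=0.0000, prob=0.027705
DDUUD: Ā=25.2468, payoff=17.0332, prob=0.009895
UDUUD: Ā=45.8048, payoff=0.0000, prob=0.027705
DUUUD: Ā=41.2448, payoff=1.0352, prob=0.027705
UUUUD: Ā=74.8299, payoff=0.0000, prob=0.077574
DDDDU: Ā=16.6242, payoff=25.6558, prob=0.003534
UDDDU: Ā=30.1611, payoff=12.1189, prob=0.009895
DUDDU: Ā=25.6011, payoff=16.6789, prob=0.009895
UUDDU: Ā=46.4477, payoff=0.0000, prob=0.027705
DDUDU: Ā=22.4091, payoff=19.8709, prob=0.009895
UDUDU: Ā=40.6565, payoff=1.6235, prob=0.027705
DUUDU: Ā=36.0965, payoff=6.1835, prob=0.027705
UUUDU: Ā=65.4893, payoff=0.0000, prob=0.077574
DDDUU: Ā=20.1747, payoff=22.1053, prob=0.009895
UDDUU: Ā=36.6026, payoff=5.6774, prob=0.027705
DUDUU: Ā=32.0426, payoff=10.2374, prob=0.027705
UUDUU: Ā=58.1345, payoff=0.0000, prob=0.077574
DDUUU: Ā=28.8506, payoff=13.4294, prob=0.027705
UDUUU: Ā=52.3433, payoff=0.0000, prob=0.077574
DUUUU: Ā=47.7833, payoff=0.0000, prob=0.077574
UUUUU: Ā=86.6925, payoff=0.0000, prob=0.217206
Price = Σ prob·payoff / R^5 = 2.706719 / 1.762342 = 1.5359

price = 1.5359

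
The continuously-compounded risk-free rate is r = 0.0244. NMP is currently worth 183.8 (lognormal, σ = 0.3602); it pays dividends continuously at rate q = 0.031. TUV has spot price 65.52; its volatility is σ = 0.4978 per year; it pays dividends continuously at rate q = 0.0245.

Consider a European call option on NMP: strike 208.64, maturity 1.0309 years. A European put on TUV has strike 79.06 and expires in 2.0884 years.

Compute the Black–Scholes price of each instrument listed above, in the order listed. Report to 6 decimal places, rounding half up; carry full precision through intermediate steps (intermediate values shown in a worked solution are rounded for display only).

price(NMP call K=208.64) = 16.757427
price(TUV put K=79.06) = 26.362920

[NMP call K=208.64]
σ√T = 0.3602·√1.0309 = 0.365723
d₁ = (ln(S/K) + (r−q+σ²/2)T) / (σ√T) = (ln(183.8/208.64) + (0.0244−0.031+0.3602²/2)·1.0309) / 0.365723 = (-0.126762 + 0.060073) / 0.365723 = -0.182350
d₂ = d₁ − σ√T = -0.182350 − 0.365723 = -0.548072
e^{−rT} = 0.975160
e^{−qT} = 0.968547
N(d₁) = 0.427654,  N(d₂) = 0.291821
price = S·e^{−qT}·N(d₁) − K·e^{−rT}·N(d₂) = 76.130564 − 59.373137 = 16.757427
[TUV put K=79.06]
σ√T = 0.4978·√2.0884 = 0.719386
d₁ = (ln(S/K) + (r−q+σ²/2)T) / (σ√T) = (ln(65.52/79.06) + (0.0244−0.0245+0.4978²/2)·2.0884) / 0.719386 = (-0.187852 + 0.258549) / 0.719386 = 0.098275
d₂ = d₁ − σ√T = 0.098275 − 0.719386 = -0.621111
e^{−rT} = 0.950320
e^{−qT} = 0.950121
N(−d₁) = 0.460857,  N(−d₂) = 0.732737
price = K·e^{−rT}·N(−d₂) − S·e^{−qT}·N(−d₁) = 55.052167 − 28.689247 = 26.362920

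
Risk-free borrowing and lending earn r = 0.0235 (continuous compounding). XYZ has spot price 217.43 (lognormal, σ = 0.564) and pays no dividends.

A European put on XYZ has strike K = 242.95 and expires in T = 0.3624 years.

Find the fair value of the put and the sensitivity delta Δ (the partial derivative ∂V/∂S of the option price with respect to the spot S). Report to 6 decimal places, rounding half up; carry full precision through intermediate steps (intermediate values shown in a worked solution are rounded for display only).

σ√T = 0.564·√0.3624 = 0.339526
d₁ = (ln(S/K) + (r+σ²/2)T) / (σ√T) = (ln(217.43/242.95) + (0.0235+0.564²/2)·0.3624) / 0.339526 = (-0.110979 + 0.066155) / 0.339526 = -0.132017
d₂ = d₁ − σ√T = -0.132017 − 0.339526 = -0.471543
e^{−rT} = 0.991520
N(−d₁) = 0.552515,  N(−d₂) = 0.681374
Put price V = K·e^{−rT}·N(−d₂) − S·N(−d₁) = 164.135906 − 120.133266 = 44.002640
Δ = −N(−d₁) = -0.552515

price = 44.002640
Δ = -0.552515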